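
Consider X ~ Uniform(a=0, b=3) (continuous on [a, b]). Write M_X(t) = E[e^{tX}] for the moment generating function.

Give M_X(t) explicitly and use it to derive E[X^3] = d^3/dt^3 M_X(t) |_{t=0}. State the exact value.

M_X(t) = (e^(3*t) - 1)/(3*t)
D^3[M](t) = (9*t^3*e^(3*t) - 9*t^2*e^(3*t) + 6*t*e^(3*t) - 2*e^(3*t) + 2)/t^4

E[X^3] = D^3[M](0) = 27/4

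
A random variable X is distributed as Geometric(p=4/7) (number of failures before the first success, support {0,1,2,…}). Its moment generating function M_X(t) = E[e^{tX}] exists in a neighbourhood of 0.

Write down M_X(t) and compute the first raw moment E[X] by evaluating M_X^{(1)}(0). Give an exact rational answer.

M_X(t) = 4/(7*(1 - 3*e^(t)/7))
M^(1)(t) = 12*e^(t)/(9*e^(2*t) - 42*e^(t) + 49)

E[X] = M^(1)(0) = 3/4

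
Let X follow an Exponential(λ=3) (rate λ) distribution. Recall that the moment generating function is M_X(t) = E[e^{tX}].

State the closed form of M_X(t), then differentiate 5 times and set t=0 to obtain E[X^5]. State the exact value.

E[X^5] = D^5[M](0) = 40/81

M_X(t) = 3/(3 - t)
D^5[M](t) = 360/(t^6 - 18*t^5 + 135*t^4 - 540*t^3 + 1215*t^2 - 1458*t + 729)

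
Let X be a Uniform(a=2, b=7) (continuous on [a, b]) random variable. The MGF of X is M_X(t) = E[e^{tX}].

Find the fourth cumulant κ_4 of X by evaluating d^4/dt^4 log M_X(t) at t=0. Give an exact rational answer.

κ_4 = D^4[K](0) = -125/24

M_X(t) = (e^(7*t) - e^(2*t))/(5*t)
K_X(t) = log M_X(t) = -log(t) + log(e^(7*t) - e^(2*t)) - log(5)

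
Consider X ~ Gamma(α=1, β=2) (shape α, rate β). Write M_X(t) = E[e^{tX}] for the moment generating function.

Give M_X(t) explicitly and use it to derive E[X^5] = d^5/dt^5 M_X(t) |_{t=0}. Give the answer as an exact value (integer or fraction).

E[X^5] = D^5[M](0) = 15/4

M_X(t) = 2/(2 - t)
D^5[M](t) = 240/(t^6 - 12*t^5 + 60*t^4 - 160*t^3 + 240*t^2 - 192*t + 64)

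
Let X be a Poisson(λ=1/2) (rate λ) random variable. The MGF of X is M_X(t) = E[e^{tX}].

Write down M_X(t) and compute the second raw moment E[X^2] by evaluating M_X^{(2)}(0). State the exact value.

M_X(t) = e^(e^(t)/2 - 1/2)
M^(2)(t) = (e^(2*t)*e^(e^(t)/2) + 2*e^(t)*e^(e^(t)/2))*e^(-1/2)/4

E[X^2] = M^(2)(0) = 3/4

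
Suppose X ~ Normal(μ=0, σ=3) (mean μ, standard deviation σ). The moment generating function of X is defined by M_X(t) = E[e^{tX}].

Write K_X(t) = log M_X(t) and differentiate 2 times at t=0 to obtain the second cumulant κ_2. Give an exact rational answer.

κ_2 = D^2[K](0) = 9

M_X(t) = e^(9*t^2/2)
K_X(t) = log M_X(t) = 9*t^2/2
D^2[K](t) = 9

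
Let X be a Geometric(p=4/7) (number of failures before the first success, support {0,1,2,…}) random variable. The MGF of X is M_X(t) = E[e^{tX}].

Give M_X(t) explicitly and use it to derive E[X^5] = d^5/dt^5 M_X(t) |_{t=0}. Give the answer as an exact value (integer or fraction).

E[X^5] = M^(5)(0) = 23721/128

M_X(t) = 4/(7*(1 - 3*e^(t)/7))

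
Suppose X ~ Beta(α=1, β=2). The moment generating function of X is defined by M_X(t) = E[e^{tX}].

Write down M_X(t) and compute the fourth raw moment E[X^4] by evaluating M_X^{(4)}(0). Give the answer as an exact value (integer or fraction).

E[X^4] = D^4[M](0) = 1/15

M_X(t) = ₁F₁(1; 3; t)
D^4[M](t) = ₁F₁(5; 7; t)/15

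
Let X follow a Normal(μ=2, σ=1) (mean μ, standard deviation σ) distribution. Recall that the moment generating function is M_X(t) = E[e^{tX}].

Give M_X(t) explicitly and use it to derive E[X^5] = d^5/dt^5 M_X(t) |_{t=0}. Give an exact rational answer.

M_X(t) = e^(t^2/2 + 2*t)
M′(t) = t*e^(2*t)*e^(t^2/2) + 2*e^(2*t)*e^(t^2/2)
M′′(t) = t^2*e^(2*t)*e^(t^2/2) + 4*t*e^(2*t)*e^(t^2/2) + 5*e^(2*t)*e^(t^2/2)
M′′′(t) = t^3*e^(2*t)*e^(t^2/2) + 6*t^2*e^(2*t)*e^(t^2/2) + 15*t*e^(2*t)*e^(t^2/2) + 14*e^(2*t)*e^(t^2/2)
M′′′′(t) = t^4*e^(2*t)*e^(t^2/2) + 8*t^3*e^(2*t)*e^(t^2/2) + 30*t^2*e^(2*t)*e^(t^2/2) + 56*t*e^(2*t)*e^(t^2/2) + 43*e^(2*t)*e^(t^2/2)
M′′′′′(t) = t^5*e^(2*t)*e^(t^2/2) + 10*t^4*e^(2*t)*e^(t^2/2) + 50*t^3*e^(2*t)*e^(t^2/2) + 140*t^2*e^(2*t)*e^(t^2/2) + 215*t*e^(2*t)*e^(t^2/2) + 142*e^(2*t)*e^(t^2/2)

E[X^5] = M′′′′′(0) = 142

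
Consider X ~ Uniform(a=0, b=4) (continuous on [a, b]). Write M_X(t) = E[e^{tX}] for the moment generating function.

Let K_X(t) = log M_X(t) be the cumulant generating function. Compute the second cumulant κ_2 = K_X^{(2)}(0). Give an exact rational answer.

M_X(t) = (e^(4*t) - 1)/(4*t)
K_X(t) = log M_X(t) = -log(t) + log(e^(4*t) - 1) - 2*log(2)
D^2[K](t) = (-16*t^2*e^(4*t) + e^(8*t) - 2*e^(4*t) + 1)/(t^2*e^(8*t) - 2*t^2*e^(4*t) + t^2)

κ_2 = D^2[K](0) = 4/3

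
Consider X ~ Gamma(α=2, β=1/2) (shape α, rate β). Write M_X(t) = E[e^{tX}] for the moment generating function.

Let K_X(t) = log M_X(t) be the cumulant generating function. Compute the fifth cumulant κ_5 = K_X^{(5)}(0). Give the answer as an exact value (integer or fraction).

M_X(t) = 1/(4*(1/2 - t)^2)
K_X(t) = log M_X(t) = -2*log(1/2 - t) - 2*log(2)
K^(5)(t) = -1536/(32*t^5 - 80*t^4 + 80*t^3 - 40*t^2 + 10*t - 1)

κ_5 = K^(5)(0) = 1536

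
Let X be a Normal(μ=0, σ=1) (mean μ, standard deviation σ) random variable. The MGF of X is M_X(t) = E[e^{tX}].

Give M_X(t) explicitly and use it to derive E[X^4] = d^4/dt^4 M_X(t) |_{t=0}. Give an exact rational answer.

E[X^4] = M^(4)(0) = 3

M_X(t) = e^(t^2/2)
M^(4)(t) = t^4*e^(t^2/2) + 6*t^2*e^(t^2/2) + 3*e^(t^2/2)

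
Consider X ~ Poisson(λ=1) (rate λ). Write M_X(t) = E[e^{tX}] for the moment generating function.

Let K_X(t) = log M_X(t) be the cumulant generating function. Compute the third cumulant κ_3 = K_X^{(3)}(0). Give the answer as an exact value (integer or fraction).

κ_3 = d^3K/dt^3 |_{t=0} = 1

M_X(t) = e^(e^(t) - 1)
K_X(t) = log M_X(t) = e^(t) - 1
dK/dt = e^(t)
d^2K/dt^2 = e^(t)
d^3K/dt^3 = e^(t)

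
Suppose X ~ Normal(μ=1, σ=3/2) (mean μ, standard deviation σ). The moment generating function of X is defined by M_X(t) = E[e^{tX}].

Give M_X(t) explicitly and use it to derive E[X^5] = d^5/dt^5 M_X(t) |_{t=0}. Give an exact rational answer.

E[X^5] = M^(5)(0) = 1591/16

M_X(t) = e^(9*t^2/8 + t)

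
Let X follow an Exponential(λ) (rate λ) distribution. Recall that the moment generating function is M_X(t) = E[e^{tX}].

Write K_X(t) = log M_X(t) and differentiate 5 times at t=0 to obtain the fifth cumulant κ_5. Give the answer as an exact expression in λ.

M_X(t) = λ/(λ - t)
K_X(t) = log M_X(t) = log(λ) - log(λ - t)
dK/dt = -1/(-λ + t)
d^2K/dt^2 = 1/(λ^2 - 2*λ*t + t^2)
d^3K/dt^3 = -2/(-λ^3 + 3*λ^2*t - 3*λ*t^2 + t^3)
d^4K/dt^4 = 6/(λ^4 - 4*λ^3*t + 6*λ^2*t^2 - 4*λ*t^3 + t^4)
d^5K/dt^5 = -24/(-λ^5 + 5*λ^4*t - 10*λ^3*t^2 + 10*λ^2*t^3 - 5*λ*t^4 + t^5)

κ_5 = d^5K/dt^5 |_{t=0} = 24/λ^5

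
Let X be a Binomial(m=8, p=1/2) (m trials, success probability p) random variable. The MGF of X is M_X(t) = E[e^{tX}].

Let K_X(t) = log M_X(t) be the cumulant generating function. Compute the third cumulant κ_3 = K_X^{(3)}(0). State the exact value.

κ_3 = K′′′(0) = 0

M_X(t) = (e^(t)/2 + 1/2)^8
K_X(t) = log M_X(t) = 8*log(e^(t)/2 + 1/2)
K′(t) = 8*e^(t)/(e^(t) + 1)
K′′(t) = 8*e^(t)/(e^(2*t) + 2*e^(t) + 1)
K′′′(t) = (-8*e^(2*t) + 8*e^(t))/(e^(3*t) + 3*e^(2*t) + 3*e^(t) + 1)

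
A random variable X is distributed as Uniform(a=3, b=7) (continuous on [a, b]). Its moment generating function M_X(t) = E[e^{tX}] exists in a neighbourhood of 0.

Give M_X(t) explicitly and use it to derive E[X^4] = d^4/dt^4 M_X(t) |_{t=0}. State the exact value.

M_X(t) = (e^(7*t) - e^(3*t))/(4*t)

E[X^4] = D^4[M](0) = 4141/5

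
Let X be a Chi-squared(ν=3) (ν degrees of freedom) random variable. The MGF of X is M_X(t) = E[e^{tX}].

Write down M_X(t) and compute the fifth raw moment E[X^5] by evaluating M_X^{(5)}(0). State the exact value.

E[X^5] = D^5[M](0) = 10395

M_X(t) = (1 - 2*t)^(-3/2)
D^5[M](t) = 10395/(64*t^6*√(1 - 2*t) - 192*t^5*√(1 - 2*t) + 240*t^4*√(1 - 2*t) - 160*t^3*√(1 - 2*t) + 60*t^2*√(1 - 2*t) - 12*t*√(1 - 2*t) + √(1 - 2*t))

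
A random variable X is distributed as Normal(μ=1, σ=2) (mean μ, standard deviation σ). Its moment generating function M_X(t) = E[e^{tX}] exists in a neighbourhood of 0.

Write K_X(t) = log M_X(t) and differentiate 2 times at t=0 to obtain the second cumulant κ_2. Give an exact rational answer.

κ_2 = K′′(0) = 4

M_X(t) = e^(2*t^2 + t)
K_X(t) = log M_X(t) = 2*t^2 + t
K′(t) = 4*t + 1
K′′(t) = 4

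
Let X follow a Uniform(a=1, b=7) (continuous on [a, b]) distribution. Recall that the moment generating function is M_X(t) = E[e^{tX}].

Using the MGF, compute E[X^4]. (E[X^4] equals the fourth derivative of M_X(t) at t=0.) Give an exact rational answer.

E[X^4] = M^(4)(0) = 2801/5

M_X(t) = (e^(7*t) - e^(t))/(6*t)
M^(4)(t) = (2401*t^4*e^(7*t) - t^4*e^(t) - 1372*t^3*e^(7*t) + 4*t^3*e^(t) + 588*t^2*e^(7*t) - 12*t^2*e^(t) - 168*t*e^(7*t) + 24*t*e^(t) + 24*e^(7*t) - 24*e^(t))/(6*t^5)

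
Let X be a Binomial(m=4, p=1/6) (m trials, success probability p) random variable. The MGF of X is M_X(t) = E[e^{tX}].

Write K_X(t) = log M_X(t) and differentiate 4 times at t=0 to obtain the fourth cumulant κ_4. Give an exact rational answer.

κ_4 = D^4[K](0) = 5/54

M_X(t) = (e^(t)/6 + 5/6)^4
K_X(t) = log M_X(t) = 4*log(e^(t)/6 + 5/6)
D^4[K](t) = (20*e^(3*t) - 400*e^(2*t) + 500*e^(t))/(e^(4*t) + 20*e^(3*t) + 150*e^(2*t) + 500*e^(t) + 625)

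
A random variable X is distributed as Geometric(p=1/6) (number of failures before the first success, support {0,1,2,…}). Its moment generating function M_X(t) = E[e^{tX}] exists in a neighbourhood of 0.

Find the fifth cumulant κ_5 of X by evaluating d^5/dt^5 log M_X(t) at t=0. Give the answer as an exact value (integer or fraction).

κ_5 = D^5[K](0) = 119130

M_X(t) = 1/(6*(1 - 5*e^(t)/6))
K_X(t) = log M_X(t) = -log(1 - 5*e^(t)/6) - log(6)
D^5[K](t) = (-3750*e^(4*t) - 49500*e^(3*t) - 59400*e^(2*t) - 6480*e^(t))/(3125*e^(5*t) - 18750*e^(4*t) + 45000*e^(3*t) - 54000*e^(2*t) + 32400*e^(t) - 7776)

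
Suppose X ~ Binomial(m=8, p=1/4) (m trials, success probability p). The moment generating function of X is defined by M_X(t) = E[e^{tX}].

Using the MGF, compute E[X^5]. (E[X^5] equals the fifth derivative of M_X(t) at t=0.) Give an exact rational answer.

M_X(t) = (e^(t)/4 + 3/4)^8
D^5[M](t) = e^(8*t)/2 + 50421*e^(7*t)/8192 + 15309*e^(6*t)/512 + 590625*e^(5*t)/8192 + 2835*e^(4*t)/32 + 413343*e^(3*t)/8192 + 5103*e^(2*t)/512 + 2187*e^(t)/8192

E[X^5] = D^5[M](0) = 4127/16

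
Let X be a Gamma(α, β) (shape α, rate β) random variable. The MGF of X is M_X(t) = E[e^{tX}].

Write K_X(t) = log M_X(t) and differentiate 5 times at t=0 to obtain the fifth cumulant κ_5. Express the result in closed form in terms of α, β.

κ_5 = d^5K/dt^5 |_{t=0} = 24*α/β^5

M_X(t) = (β/(β - t))^α
K_X(t) = log M_X(t) = α*(log(β) - log(β - t))
dK/dt = -α/(-β + t)
d^2K/dt^2 = α/(β^2 - 2*β*t + t^2)
d^3K/dt^3 = -2*α/(-β^3 + 3*β^2*t - 3*β*t^2 + t^3)
d^4K/dt^4 = 6*α/(β^4 - 4*β^3*t + 6*β^2*t^2 - 4*β*t^3 + t^4)
d^5K/dt^5 = -24*α/(-β^5 + 5*β^4*t - 10*β^3*t^2 + 10*β^2*t^3 - 5*β*t^4 + t^5)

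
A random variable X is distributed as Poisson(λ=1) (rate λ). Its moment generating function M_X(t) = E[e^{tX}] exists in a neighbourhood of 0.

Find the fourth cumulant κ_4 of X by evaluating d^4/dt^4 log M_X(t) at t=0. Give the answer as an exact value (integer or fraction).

M_X(t) = e^(e^(t) - 1)
K_X(t) = log M_X(t) = e^(t) - 1
dK/dt = e^(t)
d^2K/dt^2 = e^(t)
d^3K/dt^3 = e^(t)
d^4K/dt^4 = e^(t)

κ_4 = d^4K/dt^4 |_{t=0} = 1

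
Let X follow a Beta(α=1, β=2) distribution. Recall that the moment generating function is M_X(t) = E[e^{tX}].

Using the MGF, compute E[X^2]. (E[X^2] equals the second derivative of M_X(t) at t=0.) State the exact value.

M_X(t) = ₁F₁(1; 3; t)
D^2[M](t) = ₁F₁(3; 5; t)/6

E[X^2] = D^2[M](0) = 1/6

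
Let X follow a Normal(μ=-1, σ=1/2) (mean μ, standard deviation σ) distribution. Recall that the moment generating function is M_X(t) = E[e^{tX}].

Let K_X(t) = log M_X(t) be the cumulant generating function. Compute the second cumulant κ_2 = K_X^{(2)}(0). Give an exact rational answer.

M_X(t) = e^(t^2/8 - t)
K_X(t) = log M_X(t) = t^2/8 - t
K^(2)(t) = 1/4

κ_2 = K^(2)(0) = 1/4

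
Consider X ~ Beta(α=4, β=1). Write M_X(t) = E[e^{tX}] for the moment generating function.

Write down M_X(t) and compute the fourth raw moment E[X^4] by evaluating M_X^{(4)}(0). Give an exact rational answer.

M_X(t) = ₁F₁(4; 5; t)
D^4[M](t) = ₁F₁(8; 9; t)/2

E[X^4] = D^4[M](0) = 1/2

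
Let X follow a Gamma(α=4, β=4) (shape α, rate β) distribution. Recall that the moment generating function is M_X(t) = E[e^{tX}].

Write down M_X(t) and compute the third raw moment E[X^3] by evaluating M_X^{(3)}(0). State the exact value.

E[X^3] = d^3M/dt^3 |_{t=0} = 15/8

M_X(t) = 256/(4 - t)^4
dM/dt = -1024/(t^5 - 20*t^4 + 160*t^3 - 640*t^2 + 1280*t - 1024)
d^2M/dt^2 = 5120/(t^6 - 24*t^5 + 240*t^4 - 1280*t^3 + 3840*t^2 - 6144*t + 4096)
d^3M/dt^3 = -30720/(t^7 - 28*t^6 + 336*t^5 - 2240*t^4 + 8960*t^3 - 21504*t^2 + 28672*t - 16384)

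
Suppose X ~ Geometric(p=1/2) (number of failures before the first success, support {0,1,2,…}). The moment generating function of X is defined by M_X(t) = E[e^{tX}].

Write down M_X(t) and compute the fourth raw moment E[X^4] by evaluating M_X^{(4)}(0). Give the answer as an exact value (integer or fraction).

E[X^4] = M^(4)(0) = 75

M_X(t) = 1/(2*(1 - e^(t)/2))
M^(4)(t) = (-e^(4*t) - 22*e^(3*t) - 44*e^(2*t) - 8*e^(t))/(e^(5*t) - 10*e^(4*t) + 40*e^(3*t) - 80*e^(2*t) + 80*e^(t) - 32)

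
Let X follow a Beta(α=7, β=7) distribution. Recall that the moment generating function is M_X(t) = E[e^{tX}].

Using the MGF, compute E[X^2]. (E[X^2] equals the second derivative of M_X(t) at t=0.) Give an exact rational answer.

M_X(t) = ₁F₁(7; 14; t)
M^(2)(t) = 4*₁F₁(9; 16; t)/15

E[X^2] = M^(2)(0) = 4/15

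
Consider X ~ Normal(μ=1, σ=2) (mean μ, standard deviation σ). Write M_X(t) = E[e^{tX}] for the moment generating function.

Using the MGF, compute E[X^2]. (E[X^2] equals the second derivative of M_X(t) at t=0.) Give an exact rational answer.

M_X(t) = e^(2*t^2 + t)
dM/dt = 4*t*e^(t)*e^(2*t^2) + e^(t)*e^(2*t^2)
d^2M/dt^2 = 16*t^2*e^(t)*e^(2*t^2) + 8*t*e^(t)*e^(2*t^2) + 5*e^(t)*e^(2*t^2)

E[X^2] = d^2M/dt^2 |_{t=0} = 5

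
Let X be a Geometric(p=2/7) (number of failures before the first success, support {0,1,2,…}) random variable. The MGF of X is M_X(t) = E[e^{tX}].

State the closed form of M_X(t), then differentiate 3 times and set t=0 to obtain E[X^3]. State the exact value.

E[X^3] = M′′′(0) = 535/4

M_X(t) = 2/(7*(1 - 5*e^(t)/7))
M′(t) = 10*e^(t)/(25*e^(2*t) - 70*e^(t) + 49)
M′′(t) = (-50*e^(2*t) - 70*e^(t))/(125*e^(3*t) - 525*e^(2*t) + 735*e^(t) - 343)
M′′′(t) = (250*e^(3*t) + 1400*e^(2*t) + 490*e^(t))/(625*e^(4*t) - 3500*e^(3*t) + 7350*e^(2*t) - 6860*e^(t) + 2401)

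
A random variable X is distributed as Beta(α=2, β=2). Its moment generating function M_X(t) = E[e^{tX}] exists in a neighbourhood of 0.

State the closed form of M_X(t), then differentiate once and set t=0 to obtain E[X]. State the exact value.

M_X(t) = ₁F₁(2; 4; t)
D[M](t) = ₁F₁(3; 5; t)/2

E[X] = D[M](0) = 1/2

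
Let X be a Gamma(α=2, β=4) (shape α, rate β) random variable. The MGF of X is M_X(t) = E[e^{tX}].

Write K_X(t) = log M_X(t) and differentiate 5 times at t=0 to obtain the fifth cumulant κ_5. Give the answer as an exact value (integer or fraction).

M_X(t) = 16/(4 - t)^2
K_X(t) = log M_X(t) = -2*log(4 - t) + 4*log(2)
D^5[K](t) = -48/(t^5 - 20*t^4 + 160*t^3 - 640*t^2 + 1280*t - 1024)

κ_5 = D^5[K](0) = 3/64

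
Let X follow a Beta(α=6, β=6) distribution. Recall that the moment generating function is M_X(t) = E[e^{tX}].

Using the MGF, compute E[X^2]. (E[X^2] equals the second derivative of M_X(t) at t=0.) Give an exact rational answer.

E[X^2] = d^2M/dt^2 |_{t=0} = 7/26

M_X(t) = ₁F₁(6; 12; t)
dM/dt = ₁F₁(7; 13; t)/2
d^2M/dt^2 = 7*₁F₁(8; 14; t)/26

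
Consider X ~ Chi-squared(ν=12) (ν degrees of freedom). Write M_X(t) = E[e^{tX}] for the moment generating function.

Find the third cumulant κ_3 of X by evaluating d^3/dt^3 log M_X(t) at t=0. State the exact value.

κ_3 = K^(3)(0) = 96

M_X(t) = (1 - 2*t)^(-6)
K_X(t) = log M_X(t) = -6*log(1 - 2*t)
K^(3)(t) = -96/(8*t^3 - 12*t^2 + 6*t - 1)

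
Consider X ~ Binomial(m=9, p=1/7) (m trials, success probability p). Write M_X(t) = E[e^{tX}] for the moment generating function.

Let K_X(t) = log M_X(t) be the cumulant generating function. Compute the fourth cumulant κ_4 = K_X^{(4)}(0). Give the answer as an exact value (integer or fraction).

M_X(t) = (e^(t)/7 + 6/7)^9
K_X(t) = log M_X(t) = 9*log(e^(t)/7 + 6/7)
K′(t) = 9*e^(t)/(e^(t) + 6)
K′′(t) = 54*e^(t)/(e^(2*t) + 12*e^(t) + 36)
K′′′(t) = (-54*e^(2*t) + 324*e^(t))/(e^(3*t) + 18*e^(2*t) + 108*e^(t) + 216)
K′′′′(t) = (54*e^(3*t) - 1296*e^(2*t) + 1944*e^(t))/(e^(4*t) + 24*e^(3*t) + 216*e^(2*t) + 864*e^(t) + 1296)

κ_4 = K′′′′(0) = 702/2401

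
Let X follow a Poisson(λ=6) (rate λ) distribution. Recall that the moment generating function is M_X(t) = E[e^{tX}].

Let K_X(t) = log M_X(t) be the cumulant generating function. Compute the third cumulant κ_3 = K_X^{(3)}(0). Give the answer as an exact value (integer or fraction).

M_X(t) = e^(6*e^(t) - 6)
K_X(t) = log M_X(t) = 6*e^(t) - 6
D^3[K](t) = 6*e^(t)

κ_3 = D^3[K](0) = 6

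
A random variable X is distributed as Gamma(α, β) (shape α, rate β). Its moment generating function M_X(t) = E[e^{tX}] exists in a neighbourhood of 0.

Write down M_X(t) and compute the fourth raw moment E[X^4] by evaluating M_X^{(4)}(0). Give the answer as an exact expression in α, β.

M_X(t) = (β/(β - t))^α
D^4[M](t) = (α^4*β^α*(1/(β - t))^α + 6*α^3*β^α*(1/(β - t))^α + 11*α^2*β^α*(1/(β - t))^α + 6*α*β^α*(1/(β - t))^α)/(β^4 - 4*β^3*t + 6*β^2*t^2 - 4*β*t^3 + t^4)

E[X^4] = D^4[M](0) = α*(α^3 + 6*α^2 + 11*α + 6)/β^4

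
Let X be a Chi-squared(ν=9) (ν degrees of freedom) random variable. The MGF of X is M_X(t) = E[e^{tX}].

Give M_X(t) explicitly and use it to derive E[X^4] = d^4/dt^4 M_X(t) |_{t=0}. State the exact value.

E[X^4] = M^(4)(0) = 19305

M_X(t) = (1 - 2*t)^(-9/2)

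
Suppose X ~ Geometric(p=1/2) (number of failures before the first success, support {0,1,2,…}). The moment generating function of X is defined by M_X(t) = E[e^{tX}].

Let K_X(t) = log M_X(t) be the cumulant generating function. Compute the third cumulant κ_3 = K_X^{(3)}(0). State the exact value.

κ_3 = K′′′(0) = 6

M_X(t) = 1/(2*(1 - e^(t)/2))
K_X(t) = log M_X(t) = -log(1 - e^(t)/2) - log(2)
K′(t) = -e^(t)/(e^(t) - 2)
K′′(t) = 2*e^(t)/(e^(2*t) - 4*e^(t) + 4)
K′′′(t) = (-2*e^(2*t) - 4*e^(t))/(e^(3*t) - 6*e^(2*t) + 12*e^(t) - 8)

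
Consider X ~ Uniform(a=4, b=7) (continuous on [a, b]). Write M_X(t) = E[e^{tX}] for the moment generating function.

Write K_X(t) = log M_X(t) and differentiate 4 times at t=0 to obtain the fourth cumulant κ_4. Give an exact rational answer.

κ_4 = D^4[K](0) = -27/40

M_X(t) = (e^(7*t) - e^(4*t))/(3*t)
K_X(t) = log M_X(t) = -log(t) + log(e^(7*t) - e^(4*t)) - log(3)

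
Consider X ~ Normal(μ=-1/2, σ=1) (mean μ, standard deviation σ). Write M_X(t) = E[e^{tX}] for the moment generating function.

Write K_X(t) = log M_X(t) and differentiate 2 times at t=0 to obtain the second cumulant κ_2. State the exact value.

M_X(t) = e^(t^2/2 - t/2)
K_X(t) = log M_X(t) = t^2/2 - t/2
K^(2)(t) = 1

κ_2 = K^(2)(0) = 1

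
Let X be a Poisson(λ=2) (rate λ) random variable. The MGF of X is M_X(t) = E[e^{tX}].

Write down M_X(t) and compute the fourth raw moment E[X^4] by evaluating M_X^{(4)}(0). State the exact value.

E[X^4] = M^(4)(0) = 94

M_X(t) = e^(2*e^(t) - 2)
M^(4)(t) = (16*e^(4*t)*e^(2*e^(t)) + 48*e^(3*t)*e^(2*e^(t)) + 28*e^(2*t)*e^(2*e^(t)) + 2*e^(t)*e^(2*e^(t)))*e^(-2)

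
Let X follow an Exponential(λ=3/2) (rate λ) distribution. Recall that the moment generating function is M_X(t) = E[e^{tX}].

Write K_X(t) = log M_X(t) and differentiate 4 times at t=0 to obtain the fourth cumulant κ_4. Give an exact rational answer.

M_X(t) = 3/(2*(3/2 - t))
K_X(t) = log M_X(t) = -log(3/2 - t) - log(2) + log(3)
D^4[K](t) = 96/(16*t^4 - 96*t^3 + 216*t^2 - 216*t + 81)

κ_4 = D^4[K](0) = 32/27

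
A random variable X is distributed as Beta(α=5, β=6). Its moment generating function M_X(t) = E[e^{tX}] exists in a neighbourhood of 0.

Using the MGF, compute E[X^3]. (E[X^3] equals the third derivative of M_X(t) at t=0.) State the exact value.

E[X^3] = M′′′(0) = 35/286

M_X(t) = ₁F₁(5; 11; t)
M′(t) = 5*₁F₁(6; 12; t)/11
M′′(t) = 5*₁F₁(7; 13; t)/22
M′′′(t) = 35*₁F₁(8; 14; t)/286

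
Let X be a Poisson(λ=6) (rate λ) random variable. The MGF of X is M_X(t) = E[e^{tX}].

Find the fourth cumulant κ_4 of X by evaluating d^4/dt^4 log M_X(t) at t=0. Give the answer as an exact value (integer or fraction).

M_X(t) = e^(6*e^(t) - 6)
K_X(t) = log M_X(t) = 6*e^(t) - 6
dK/dt = 6*e^(t)
d^2K/dt^2 = 6*e^(t)
d^3K/dt^3 = 6*e^(t)
d^4K/dt^4 = 6*e^(t)

κ_4 = d^4K/dt^4 |_{t=0} = 6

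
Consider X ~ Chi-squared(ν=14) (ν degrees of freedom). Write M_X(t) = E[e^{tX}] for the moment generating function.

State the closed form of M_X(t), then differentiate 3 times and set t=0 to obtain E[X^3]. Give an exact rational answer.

E[X^3] = D^3[M](0) = 4032

M_X(t) = (1 - 2*t)^(-7)
D^3[M](t) = 4032/(1024*t^10 - 5120*t^9 + 11520*t^8 - 15360*t^7 + 13440*t^6 - 8064*t^5 + 3360*t^4 - 960*t^3 + 180*t^2 - 20*t + 1)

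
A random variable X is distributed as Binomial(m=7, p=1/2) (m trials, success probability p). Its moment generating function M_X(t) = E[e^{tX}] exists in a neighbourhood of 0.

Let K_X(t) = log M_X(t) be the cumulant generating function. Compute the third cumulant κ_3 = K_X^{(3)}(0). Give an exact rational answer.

κ_3 = D^3[K](0) = 0

M_X(t) = (e^(t)/2 + 1/2)^7
K_X(t) = log M_X(t) = 7*log(e^(t)/2 + 1/2)
D^3[K](t) = (-7*e^(2*t) + 7*e^(t))/(e^(3*t) + 3*e^(2*t) + 3*e^(t) + 1)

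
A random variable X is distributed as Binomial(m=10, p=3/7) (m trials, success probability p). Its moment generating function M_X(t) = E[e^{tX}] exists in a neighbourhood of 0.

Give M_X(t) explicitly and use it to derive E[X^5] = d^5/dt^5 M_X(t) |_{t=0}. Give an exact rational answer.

M_X(t) = (3*e^(t)/7 + 4/7)^10

E[X^5] = D^5[M](0) = 9139800/2401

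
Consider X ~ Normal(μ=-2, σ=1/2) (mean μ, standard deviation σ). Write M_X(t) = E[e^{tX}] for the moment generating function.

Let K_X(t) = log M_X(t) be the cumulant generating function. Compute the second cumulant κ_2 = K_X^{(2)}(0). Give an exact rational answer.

κ_2 = D^2[K](0) = 1/4

M_X(t) = e^(t^2/8 - 2*t)
K_X(t) = log M_X(t) = t^2/8 - 2*t
D^2[K](t) = 1/4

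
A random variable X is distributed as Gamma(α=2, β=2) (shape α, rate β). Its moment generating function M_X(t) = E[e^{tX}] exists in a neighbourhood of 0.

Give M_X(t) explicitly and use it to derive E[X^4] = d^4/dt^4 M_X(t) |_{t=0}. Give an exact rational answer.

E[X^4] = d^4M/dt^4 |_{t=0} = 15/2

M_X(t) = 4/(2 - t)^2
dM/dt = -8/(t^3 - 6*t^2 + 12*t - 8)
d^2M/dt^2 = 24/(t^4 - 8*t^3 + 24*t^2 - 32*t + 16)
d^3M/dt^3 = -96/(t^5 - 10*t^4 + 40*t^3 - 80*t^2 + 80*t - 32)
d^4M/dt^4 = 480/(t^6 - 12*t^5 + 60*t^4 - 160*t^3 + 240*t^2 - 192*t + 64)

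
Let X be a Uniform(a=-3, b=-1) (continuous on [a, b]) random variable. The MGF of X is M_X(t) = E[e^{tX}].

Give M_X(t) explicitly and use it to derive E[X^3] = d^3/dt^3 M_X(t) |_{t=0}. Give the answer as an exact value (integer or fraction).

M_X(t) = (e^(-t) - e^(-3*t))/(2*t)
M^(3)(t) = (-t^3*e^(2*t) + 27*t^3 - 3*t^2*e^(2*t) + 27*t^2 - 6*t*e^(2*t) + 18*t - 6*e^(2*t) + 6)*e^(-3*t)/(2*t^4)

E[X^3] = M^(3)(0) = -10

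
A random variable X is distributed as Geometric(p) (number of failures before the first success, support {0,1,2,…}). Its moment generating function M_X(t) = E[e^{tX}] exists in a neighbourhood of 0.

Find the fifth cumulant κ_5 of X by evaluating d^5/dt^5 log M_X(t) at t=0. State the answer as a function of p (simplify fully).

κ_5 = K′′′′′(0) = (p^4 - 15*p^3 + 50*p^2 - 60*p + 24)/p^5

M_X(t) = p/(-(1 - p)*e^(t) + 1)
K_X(t) = log M_X(t) = log(p) - log(-(1 - p)*e^(t) + 1)
K′(t) = (-p*e^(t) + e^(t))/(p*e^(t) - e^(t) + 1)
K′′(t) = (-p*e^(t) + e^(t))/(p^2*e^(2*t) - 2*p*e^(2*t) + 2*p*e^(t) + e^(2*t) - 2*e^(t) + 1)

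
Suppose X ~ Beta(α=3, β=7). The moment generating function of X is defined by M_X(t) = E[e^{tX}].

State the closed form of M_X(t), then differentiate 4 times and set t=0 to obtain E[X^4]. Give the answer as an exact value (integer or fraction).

M_X(t) = ₁F₁(3; 10; t)
dM/dt = 3*₁F₁(4; 11; t)/10
d^2M/dt^2 = 6*₁F₁(5; 12; t)/55
d^3M/dt^3 = ₁F₁(6; 13; t)/22
d^4M/dt^4 = 3*₁F₁(7; 14; t)/143

E[X^4] = d^4M/dt^4 |_{t=0} = 3/143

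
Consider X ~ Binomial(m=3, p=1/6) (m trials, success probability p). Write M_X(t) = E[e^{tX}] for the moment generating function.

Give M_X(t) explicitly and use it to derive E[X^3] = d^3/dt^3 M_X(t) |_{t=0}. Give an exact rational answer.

M_X(t) = (e^(t)/6 + 5/6)^3
dM/dt = e^(3*t)/72 + 5*e^(2*t)/36 + 25*e^(t)/72
d^2M/dt^2 = e^(3*t)/24 + 5*e^(2*t)/18 + 25*e^(t)/72
d^3M/dt^3 = e^(3*t)/8 + 5*e^(2*t)/9 + 25*e^(t)/72

E[X^3] = d^3M/dt^3 |_{t=0} = 37/36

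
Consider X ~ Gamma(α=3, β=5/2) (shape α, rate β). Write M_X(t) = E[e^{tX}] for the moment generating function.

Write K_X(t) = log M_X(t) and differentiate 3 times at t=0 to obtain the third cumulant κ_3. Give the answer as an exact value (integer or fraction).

M_X(t) = 125/(8*(5/2 - t)^3)
K_X(t) = log M_X(t) = -3*log(5/2 - t) - 3*log(2) + 3*log(5)
K^(3)(t) = -48/(8*t^3 - 60*t^2 + 150*t - 125)

κ_3 = K^(3)(0) = 48/125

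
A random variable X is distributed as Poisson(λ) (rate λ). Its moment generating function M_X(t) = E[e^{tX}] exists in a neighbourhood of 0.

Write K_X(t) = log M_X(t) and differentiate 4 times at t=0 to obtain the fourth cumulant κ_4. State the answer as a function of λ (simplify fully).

M_X(t) = e^(λ*(e^(t) - 1))
K_X(t) = log M_X(t) = λ*(e^(t) - 1)
dK/dt = λ*e^(t)
d^2K/dt^2 = λ*e^(t)
d^3K/dt^3 = λ*e^(t)
d^4K/dt^4 = λ*e^(t)

κ_4 = d^4K/dt^4 |_{t=0} = λ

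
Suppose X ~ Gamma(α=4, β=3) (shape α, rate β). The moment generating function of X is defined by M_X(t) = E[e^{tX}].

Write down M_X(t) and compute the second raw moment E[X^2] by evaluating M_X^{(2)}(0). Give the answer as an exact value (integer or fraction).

E[X^2] = D^2[M](0) = 20/9

M_X(t) = 81/(3 - t)^4
D^2[M](t) = 1620/(t^6 - 18*t^5 + 135*t^4 - 540*t^3 + 1215*t^2 - 1458*t + 729)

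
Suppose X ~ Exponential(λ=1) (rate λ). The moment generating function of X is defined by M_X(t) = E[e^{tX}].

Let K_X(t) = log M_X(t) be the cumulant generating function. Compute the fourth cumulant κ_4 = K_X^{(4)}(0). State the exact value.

κ_4 = d^4K/dt^4 |_{t=0} = 6

M_X(t) = 1/(1 - t)
K_X(t) = log M_X(t) = -log(1 - t)
dK/dt = -1/(t - 1)
d^2K/dt^2 = 1/(t^2 - 2*t + 1)
d^3K/dt^3 = -2/(t^3 - 3*t^2 + 3*t - 1)
d^4K/dt^4 = 6/(t^4 - 4*t^3 + 6*t^2 - 4*t + 1)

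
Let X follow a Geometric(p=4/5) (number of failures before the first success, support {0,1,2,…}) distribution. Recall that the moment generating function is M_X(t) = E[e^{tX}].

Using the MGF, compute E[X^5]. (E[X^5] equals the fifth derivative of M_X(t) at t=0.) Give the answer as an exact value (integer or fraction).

M_X(t) = 4/(5*(1 - e^(t)/5))
M′(t) = 4*e^(t)/(e^(2*t) - 10*e^(t) + 25)
M′′(t) = (-4*e^(2*t) - 20*e^(t))/(e^(3*t) - 15*e^(2*t) + 75*e^(t) - 125)
M′′′(t) = (4*e^(3*t) + 80*e^(2*t) + 100*e^(t))/(e^(4*t) - 20*e^(3*t) + 150*e^(2*t) - 500*e^(t) + 625)
M′′′′(t) = (-4*e^(4*t) - 220*e^(3*t) - 1100*e^(2*t) - 500*e^(t))/(e^(5*t) - 25*e^(4*t) + 250*e^(3*t) - 1250*e^(2*t) + 3125*e^(t) - 3125)
M′′′′′(t) = (4*e^(5*t) + 520*e^(4*t) + 6600*e^(3*t) + 13000*e^(2*t) + 2500*e^(t))/(e^(6*t) - 30*e^(5*t) + 375*e^(4*t) - 2500*e^(3*t) + 9375*e^(2*t) - 18750*e^(t) + 15625)

E[X^5] = M′′′′′(0) = 707/128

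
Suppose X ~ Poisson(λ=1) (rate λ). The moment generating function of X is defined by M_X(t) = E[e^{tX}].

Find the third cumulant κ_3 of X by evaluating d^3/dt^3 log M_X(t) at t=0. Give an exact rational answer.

κ_3 = K′′′(0) = 1

M_X(t) = e^(e^(t) - 1)
K_X(t) = log M_X(t) = e^(t) - 1
K′(t) = e^(t)
K′′(t) = e^(t)
K′′′(t) = e^(t)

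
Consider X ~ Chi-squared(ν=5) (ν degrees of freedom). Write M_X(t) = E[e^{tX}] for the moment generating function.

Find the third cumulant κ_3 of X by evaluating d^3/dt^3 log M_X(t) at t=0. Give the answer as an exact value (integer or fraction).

M_X(t) = (1 - 2*t)^(-5/2)
K_X(t) = log M_X(t) = -5*log(1 - 2*t)/2
K^(3)(t) = -40/(8*t^3 - 12*t^2 + 6*t - 1)

κ_3 = K^(3)(0) = 40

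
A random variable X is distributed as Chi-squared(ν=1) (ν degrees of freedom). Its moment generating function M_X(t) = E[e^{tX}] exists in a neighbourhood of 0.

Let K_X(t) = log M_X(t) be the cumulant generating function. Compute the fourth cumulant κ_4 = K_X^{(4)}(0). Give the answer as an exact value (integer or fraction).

M_X(t) = 1/√(1 - 2*t)
K_X(t) = log M_X(t) = -log(1 - 2*t)/2
K^(4)(t) = 48/(16*t^4 - 32*t^3 + 24*t^2 - 8*t + 1)

κ_4 = K^(4)(0) = 48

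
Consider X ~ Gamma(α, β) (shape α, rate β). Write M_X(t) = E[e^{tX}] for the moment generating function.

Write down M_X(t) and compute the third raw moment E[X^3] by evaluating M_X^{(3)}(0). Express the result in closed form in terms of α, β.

E[X^3] = M′′′(0) = α*(α^2 + 3*α + 2)/β^3

M_X(t) = (β/(β - t))^α
M′(t) = -α*β^α*(1/(β - t))^α/(-β + t)
M′′(t) = (α^2*β^α*(1/(β - t))^α + α*β^α*(1/(β - t))^α)/(β^2 - 2*β*t + t^2)
M′′′(t) = (-α^3*β^α*(1/(β - t))^α - 3*α^2*β^α*(1/(β - t))^α - 2*α*β^α*(1/(β - t))^α)/(-β^3 + 3*β^2*t - 3*β*t^2 + t^3)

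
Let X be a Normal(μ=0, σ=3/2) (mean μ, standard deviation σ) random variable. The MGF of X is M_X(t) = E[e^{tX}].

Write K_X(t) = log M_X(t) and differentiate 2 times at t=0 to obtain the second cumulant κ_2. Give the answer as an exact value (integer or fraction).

κ_2 = d^2K/dt^2 |_{t=0} = 9/4

M_X(t) = e^(9*t^2/8)
K_X(t) = log M_X(t) = 9*t^2/8
dK/dt = 9*t/4
d^2K/dt^2 = 9/4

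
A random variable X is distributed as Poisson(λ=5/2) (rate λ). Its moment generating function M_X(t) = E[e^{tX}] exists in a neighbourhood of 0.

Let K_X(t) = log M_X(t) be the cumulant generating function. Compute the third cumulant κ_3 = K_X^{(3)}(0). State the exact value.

κ_3 = K′′′(0) = 5/2

M_X(t) = e^(5*e^(t)/2 - 5/2)
K_X(t) = log M_X(t) = 5*e^(t)/2 - 5/2
K′(t) = 5*e^(t)/2
K′′(t) = 5*e^(t)/2
K′′′(t) = 5*e^(t)/2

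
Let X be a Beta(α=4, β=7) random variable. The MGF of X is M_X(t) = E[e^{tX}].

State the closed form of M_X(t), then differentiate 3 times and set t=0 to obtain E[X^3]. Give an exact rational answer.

E[X^3] = D^3[M](0) = 10/143

M_X(t) = ₁F₁(4; 11; t)
D^3[M](t) = 10*₁F₁(7; 14; t)/143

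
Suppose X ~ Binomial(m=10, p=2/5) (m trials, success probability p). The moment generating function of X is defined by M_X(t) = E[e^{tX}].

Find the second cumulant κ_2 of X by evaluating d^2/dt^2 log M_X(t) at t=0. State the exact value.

κ_2 = d^2K/dt^2 |_{t=0} = 12/5

M_X(t) = (2*e^(t)/5 + 3/5)^10
K_X(t) = log M_X(t) = 10*log(2*e^(t)/5 + 3/5)
dK/dt = 20*e^(t)/(2*e^(t) + 3)
d^2K/dt^2 = 60*e^(t)/(4*e^(2*t) + 12*e^(t) + 9)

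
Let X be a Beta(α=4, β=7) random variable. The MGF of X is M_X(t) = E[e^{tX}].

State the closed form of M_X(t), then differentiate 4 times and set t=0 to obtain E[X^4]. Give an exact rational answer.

E[X^4] = M′′′′(0) = 5/143

M_X(t) = ₁F₁(4; 11; t)
M′(t) = 4*₁F₁(5; 12; t)/11
M′′(t) = 5*₁F₁(6; 13; t)/33
M′′′(t) = 10*₁F₁(7; 14; t)/143
M′′′′(t) = 5*₁F₁(8; 15; t)/143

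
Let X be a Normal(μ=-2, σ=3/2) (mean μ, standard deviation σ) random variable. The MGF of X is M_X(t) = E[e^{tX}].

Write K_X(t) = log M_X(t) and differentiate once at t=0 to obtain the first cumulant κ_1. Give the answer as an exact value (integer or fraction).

κ_1 = dK/dt |_{t=0} = -2

M_X(t) = e^(9*t^2/8 - 2*t)
K_X(t) = log M_X(t) = 9*t^2/8 - 2*t
dK/dt = 9*t/4 - 2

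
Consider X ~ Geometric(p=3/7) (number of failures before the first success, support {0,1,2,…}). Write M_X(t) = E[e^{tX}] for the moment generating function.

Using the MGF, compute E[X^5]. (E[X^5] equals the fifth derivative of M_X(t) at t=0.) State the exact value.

E[X^5] = d^5M/dt^5 |_{t=0} = 135628/81

M_X(t) = 3/(7*(1 - 4*e^(t)/7))
dM/dt = 12*e^(t)/(16*e^(2*t) - 56*e^(t) + 49)
d^2M/dt^2 = (-48*e^(2*t) - 84*e^(t))/(64*e^(3*t) - 336*e^(2*t) + 588*e^(t) - 343)
d^3M/dt^3 = (192*e^(3*t) + 1344*e^(2*t) + 588*e^(t))/(256*e^(4*t) - 1792*e^(3*t) + 4704*e^(2*t) - 5488*e^(t) + 2401)
d^4M/dt^4 = (-768*e^(4*t) - 14784*e^(3*t) - 25872*e^(2*t) - 4116*e^(t))/(1024*e^(5*t) - 8960*e^(4*t) + 31360*e^(3*t) - 54880*e^(2*t) + 48020*e^(t) - 16807)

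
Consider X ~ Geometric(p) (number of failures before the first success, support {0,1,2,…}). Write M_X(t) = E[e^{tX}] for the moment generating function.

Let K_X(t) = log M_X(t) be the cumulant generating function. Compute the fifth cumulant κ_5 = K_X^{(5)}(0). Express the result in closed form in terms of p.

κ_5 = K^(5)(0) = (p^4 - 15*p^3 + 50*p^2 - 60*p + 24)/p^5

M_X(t) = p/(-(1 - p)*e^(t) + 1)
K_X(t) = log M_X(t) = log(p) - log(-(1 - p)*e^(t) + 1)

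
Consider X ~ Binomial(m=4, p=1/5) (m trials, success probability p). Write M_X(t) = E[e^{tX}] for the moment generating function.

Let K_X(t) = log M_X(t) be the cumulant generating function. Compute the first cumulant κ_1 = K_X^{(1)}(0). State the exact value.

M_X(t) = (e^(t)/5 + 4/5)^4
K_X(t) = log M_X(t) = 4*log(e^(t)/5 + 4/5)
K′(t) = 4*e^(t)/(e^(t) + 4)

κ_1 = K′(0) = 4/5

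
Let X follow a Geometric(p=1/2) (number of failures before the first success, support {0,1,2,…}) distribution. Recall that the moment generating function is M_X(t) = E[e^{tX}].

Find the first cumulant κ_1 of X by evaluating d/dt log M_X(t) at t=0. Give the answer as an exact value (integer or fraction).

M_X(t) = 1/(2*(1 - e^(t)/2))
K_X(t) = log M_X(t) = -log(1 - e^(t)/2) - log(2)
K^(1)(t) = -e^(t)/(e^(t) - 2)

κ_1 = K^(1)(0) = 1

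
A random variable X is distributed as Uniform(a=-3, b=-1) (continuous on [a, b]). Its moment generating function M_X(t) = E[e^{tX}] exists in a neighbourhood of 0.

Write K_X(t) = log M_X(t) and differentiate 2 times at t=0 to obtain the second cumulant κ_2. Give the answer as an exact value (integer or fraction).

M_X(t) = (e^(-t) - e^(-3*t))/(2*t)
K_X(t) = log M_X(t) = -log(t) + log(e^(-t) - e^(-3*t)) - log(2)
D^2[K](t) = (-4*t^2*e^(2*t) + e^(4*t) - 2*e^(2*t) + 1)/(t^2*e^(4*t) - 2*t^2*e^(2*t) + t^2)

κ_2 = D^2[K](0) = 1/3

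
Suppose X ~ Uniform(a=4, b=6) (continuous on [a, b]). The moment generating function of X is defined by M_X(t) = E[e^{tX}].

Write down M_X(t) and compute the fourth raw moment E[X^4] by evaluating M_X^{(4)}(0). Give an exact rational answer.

E[X^4] = D^4[M](0) = 3376/5

M_X(t) = (e^(6*t) - e^(4*t))/(2*t)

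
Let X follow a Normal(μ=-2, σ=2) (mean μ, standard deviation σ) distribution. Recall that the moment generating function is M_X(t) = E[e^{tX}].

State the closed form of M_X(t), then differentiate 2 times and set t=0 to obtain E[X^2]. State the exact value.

M_X(t) = e^(2*t^2 - 2*t)
M^(2)(t) = (16*t^2*e^(2*t^2) - 16*t*e^(2*t^2) + 8*e^(2*t^2))*e^(-2*t)

E[X^2] = M^(2)(0) = 8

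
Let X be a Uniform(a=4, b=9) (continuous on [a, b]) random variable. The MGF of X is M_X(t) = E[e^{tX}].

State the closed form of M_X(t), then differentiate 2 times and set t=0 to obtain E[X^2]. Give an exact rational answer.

E[X^2] = D^2[M](0) = 133/3

M_X(t) = (e^(9*t) - e^(4*t))/(5*t)
D^2[M](t) = (81*t^2*e^(9*t) - 16*t^2*e^(4*t) - 18*t*e^(9*t) + 8*t*e^(4*t) + 2*e^(9*t) - 2*e^(4*t))/(5*t^3)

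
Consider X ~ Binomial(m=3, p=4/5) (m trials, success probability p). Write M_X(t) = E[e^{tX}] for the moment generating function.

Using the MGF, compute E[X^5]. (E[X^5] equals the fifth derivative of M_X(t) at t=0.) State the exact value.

E[X^5] = d^5M/dt^5 |_{t=0} = 684/5

M_X(t) = (4*e^(t)/5 + 1/5)^3
dM/dt = 192*e^(3*t)/125 + 96*e^(2*t)/125 + 12*e^(t)/125
d^2M/dt^2 = 576*e^(3*t)/125 + 192*e^(2*t)/125 + 12*e^(t)/125
d^3M/dt^3 = 1728*e^(3*t)/125 + 384*e^(2*t)/125 + 12*e^(t)/125
d^4M/dt^4 = 5184*e^(3*t)/125 + 768*e^(2*t)/125 + 12*e^(t)/125
d^5M/dt^5 = 15552*e^(3*t)/125 + 1536*e^(2*t)/125 + 12*e^(t)/125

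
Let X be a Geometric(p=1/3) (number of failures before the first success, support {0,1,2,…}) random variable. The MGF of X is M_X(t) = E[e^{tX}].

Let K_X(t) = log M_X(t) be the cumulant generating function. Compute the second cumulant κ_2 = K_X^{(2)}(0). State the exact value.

κ_2 = K^(2)(0) = 6

M_X(t) = 1/(3*(1 - 2*e^(t)/3))
K_X(t) = log M_X(t) = -log(1 - 2*e^(t)/3) - log(3)
K^(2)(t) = 6*e^(t)/(4*e^(2*t) - 12*e^(t) + 9)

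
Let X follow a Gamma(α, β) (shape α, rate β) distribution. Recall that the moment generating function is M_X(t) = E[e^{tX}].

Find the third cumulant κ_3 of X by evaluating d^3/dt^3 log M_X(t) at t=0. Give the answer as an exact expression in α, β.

M_X(t) = (β/(β - t))^α
K_X(t) = log M_X(t) = α*(log(β) - log(β - t))
D^3[K](t) = -2*α/(-β^3 + 3*β^2*t - 3*β*t^2 + t^3)

κ_3 = D^3[K](0) = 2*α/β^3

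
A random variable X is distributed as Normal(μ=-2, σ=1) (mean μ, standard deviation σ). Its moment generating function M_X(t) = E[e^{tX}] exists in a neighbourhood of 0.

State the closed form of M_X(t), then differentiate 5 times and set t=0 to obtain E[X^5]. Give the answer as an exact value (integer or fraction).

M_X(t) = e^(t^2/2 - 2*t)
D^5[M](t) = (t^5*e^(t^2/2) - 10*t^4*e^(t^2/2) + 50*t^3*e^(t^2/2) - 140*t^2*e^(t^2/2) + 215*t*e^(t^2/2) - 142*e^(t^2/2))*e^(-2*t)

E[X^5] = D^5[M](0) = -142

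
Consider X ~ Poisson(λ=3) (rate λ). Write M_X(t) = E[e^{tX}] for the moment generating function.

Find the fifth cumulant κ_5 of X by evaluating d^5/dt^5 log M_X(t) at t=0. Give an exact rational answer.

κ_5 = D^5[K](0) = 3

M_X(t) = e^(3*e^(t) - 3)
K_X(t) = log M_X(t) = 3*e^(t) - 3
D^5[K](t) = 3*e^(t)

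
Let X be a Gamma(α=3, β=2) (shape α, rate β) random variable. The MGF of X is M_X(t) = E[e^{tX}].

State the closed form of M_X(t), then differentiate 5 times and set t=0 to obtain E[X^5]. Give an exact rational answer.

M_X(t) = 8/(2 - t)^3
M′(t) = 24/(t^4 - 8*t^3 + 24*t^2 - 32*t + 16)
M′′(t) = -96/(t^5 - 10*t^4 + 40*t^3 - 80*t^2 + 80*t - 32)
M′′′(t) = 480/(t^6 - 12*t^5 + 60*t^4 - 160*t^3 + 240*t^2 - 192*t + 64)
M′′′′(t) = -2880/(t^7 - 14*t^6 + 84*t^5 - 280*t^4 + 560*t^3 - 672*t^2 + 448*t - 128)
M′′′′′(t) = 20160/(t^8 - 16*t^7 + 112*t^6 - 448*t^5 + 1120*t^4 - 1792*t^3 + 1792*t^2 - 1024*t + 256)

E[X^5] = M′′′′′(0) = 315/4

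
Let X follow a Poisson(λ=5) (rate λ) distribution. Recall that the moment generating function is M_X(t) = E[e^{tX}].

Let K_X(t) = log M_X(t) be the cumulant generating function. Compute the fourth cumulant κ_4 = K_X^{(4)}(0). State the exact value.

κ_4 = K^(4)(0) = 5

M_X(t) = e^(5*e^(t) - 5)
K_X(t) = log M_X(t) = 5*e^(t) - 5
K^(4)(t) = 5*e^(t)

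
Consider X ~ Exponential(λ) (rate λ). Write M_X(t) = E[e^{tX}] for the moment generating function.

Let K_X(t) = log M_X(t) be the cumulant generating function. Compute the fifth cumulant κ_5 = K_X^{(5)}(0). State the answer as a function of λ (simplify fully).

κ_5 = K′′′′′(0) = 24/λ^5

M_X(t) = λ/(λ - t)
K_X(t) = log M_X(t) = log(λ) - log(λ - t)
K′(t) = -1/(-λ + t)
K′′(t) = 1/(λ^2 - 2*λ*t + t^2)
K′′′(t) = -2/(-λ^3 + 3*λ^2*t - 3*λ*t^2 + t^3)
K′′′′(t) = 6/(λ^4 - 4*λ^3*t + 6*λ^2*t^2 - 4*λ*t^3 + t^4)
K′′′′′(t) = -24/(-λ^5 + 5*λ^4*t - 10*λ^3*t^2 + 10*λ^2*t^3 - 5*λ*t^4 + t^5)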